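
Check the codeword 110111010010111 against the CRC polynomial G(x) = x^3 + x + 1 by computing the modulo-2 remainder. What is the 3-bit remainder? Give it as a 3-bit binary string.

101

Modulo-2 division of 110111010010111 by 1011:
  pos 0: 1101 XOR 1011 = 0110
  pos 1: 1101 XOR 1011 = 0110
  pos 2: 1101 XOR 1011 = 0110
  pos 3: 1100 XOR 1011 = 0111
  pos 4: 1111 XOR 1011 = 0100
  pos 5: 1000 XOR 1011 = 0011
  pos 7: 1101 XOR 1011 = 0110
  pos 8: 1100 XOR 1011 = 0111
  pos 9: 1111 XOR 1011 = 0100
  pos 10: 1001 XOR 1011 = 0010
Remainder = 101 (nonzero — an error is detected).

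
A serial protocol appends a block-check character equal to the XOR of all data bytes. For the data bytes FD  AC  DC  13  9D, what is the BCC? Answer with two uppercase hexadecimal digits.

03

XOR the bytes together:
  start with 0xFD
  0xFD ⊕ 0xAC = 0x51
  0x51 ⊕ 0xDC = 0x8D
  0x8D ⊕ 0x13 = 0x9E
  0x9E ⊕ 0x9D = 0x03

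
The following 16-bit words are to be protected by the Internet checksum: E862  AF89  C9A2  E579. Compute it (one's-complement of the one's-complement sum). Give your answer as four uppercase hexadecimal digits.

B8F6

One's-complement addition (fold any carry out of bit 15 back into bit 0):
  0xE862 + 0xAF89 = 0x197EB → wrap carry → 0x97EC
  0x97EC + 0xC9A2 = 0x1618E → wrap carry → 0x618F
  0x618F + 0xE579 = 0x14708 → wrap carry → 0x4709
One's-complement sum = 0x4709.
Checksum = ~0x4709 & 0xFFFF = 0xB8F6.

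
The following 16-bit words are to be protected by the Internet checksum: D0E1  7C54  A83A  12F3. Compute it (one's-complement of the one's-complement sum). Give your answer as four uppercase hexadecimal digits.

One's-complement addition (fold any carry out of bit 15 back into bit 0):
  0xD0E1 + 0x7C54 = 0x14D35 → wrap carry → 0x4D36
  0x4D36 + 0xA83A = 0x0F570
  0xF570 + 0x12F3 = 0x10863 → wrap carry → 0x0864
One's-complement sum = 0x0864.
Checksum = ~0x0864 & 0xFFFF = 0xF79B.

F79B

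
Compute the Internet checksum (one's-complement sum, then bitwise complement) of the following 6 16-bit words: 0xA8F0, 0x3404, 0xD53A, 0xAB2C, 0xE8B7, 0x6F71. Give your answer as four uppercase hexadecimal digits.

4A7A

One's-complement addition (fold any carry out of bit 15 back into bit 0):
  0xA8F0 + 0x3404 = 0x0DCF4
  0xDCF4 + 0xD53A = 0x1B22E → wrap carry → 0xB22F
  0xB22F + 0xAB2C = 0x15D5B → wrap carry → 0x5D5C
  0x5D5C + 0xE8B7 = 0x14613 → wrap carry → 0x4614
  0x4614 + 0x6F71 = 0x0B585
One's-complement sum = 0xB585.
Checksum = ~0xB585 & 0xFFFF = 0x4A7A.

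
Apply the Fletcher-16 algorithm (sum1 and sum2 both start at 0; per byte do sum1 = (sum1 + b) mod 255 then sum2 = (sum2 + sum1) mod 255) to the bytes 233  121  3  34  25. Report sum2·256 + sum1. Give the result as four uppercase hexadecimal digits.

Running sums (mod 255):
  after byte 0 (233): sum1=233, sum2=233
  after byte 1 (121): sum1=99, sum2=77
  after byte 2 (3): sum1=102, sum2=179
  after byte 3 (34): sum1=136, sum2=60
  after byte 4 (25): sum1=161, sum2=221
Checksum = sum2·256 + sum1 = 221·256 + 161 = 56737 = 0xDDA1.

DDA1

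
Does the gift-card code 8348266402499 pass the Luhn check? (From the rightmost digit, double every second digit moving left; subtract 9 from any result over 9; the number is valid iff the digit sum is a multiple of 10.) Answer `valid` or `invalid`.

valid

From the right, keep odd positions and double even positions (subtract 9 from any doubled value over 9):
  doubled (positions 2,4,...): 9 4 8 3 7 6 → sum 37
  kept (positions 1,3,...): 9 4 0 6 2 4 8 → sum 33
Total = 70.
70 mod 10 = 0, so the number is valid.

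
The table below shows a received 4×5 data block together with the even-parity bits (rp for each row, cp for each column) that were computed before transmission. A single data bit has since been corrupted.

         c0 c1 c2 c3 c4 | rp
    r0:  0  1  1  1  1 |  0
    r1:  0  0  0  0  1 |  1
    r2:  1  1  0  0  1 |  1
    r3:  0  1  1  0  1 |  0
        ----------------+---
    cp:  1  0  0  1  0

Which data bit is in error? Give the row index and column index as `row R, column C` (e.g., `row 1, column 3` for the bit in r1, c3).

row 3, column 1

Recompute each row's even parity and compare to rp:
  r0: data parity 0, sent rp 0 → ok
  r1: data parity 1, sent rp 1 → ok
  r2: data parity 1, sent rp 1 → ok
  r3: data parity 1, sent rp 0 → mismatch
Recompute each column's even parity and compare to cp:
  c0: data parity 1, sent cp 1 → ok
  c1: data parity 1, sent cp 0 → mismatch
  c2: data parity 0, sent cp 0 → ok
  c3: data parity 1, sent cp 1 → ok
  c4: data parity 0, sent cp 0 → ok
Exactly one row (r3) and one column (c1) fail → the flipped bit is at their intersection.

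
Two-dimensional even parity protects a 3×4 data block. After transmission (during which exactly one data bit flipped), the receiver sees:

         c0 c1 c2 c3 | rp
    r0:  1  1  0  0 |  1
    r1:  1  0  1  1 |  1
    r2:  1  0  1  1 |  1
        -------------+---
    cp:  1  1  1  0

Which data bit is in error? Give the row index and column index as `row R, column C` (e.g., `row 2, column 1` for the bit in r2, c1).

Recompute each row's even parity and compare to rp:
  r0: data parity 0, sent rp 1 → mismatch
  r1: data parity 1, sent rp 1 → ok
  r2: data parity 1, sent rp 1 → ok
Recompute each column's even parity and compare to cp:
  c0: data parity 1, sent cp 1 → ok
  c1: data parity 1, sent cp 1 → ok
  c2: data parity 0, sent cp 1 → mismatch
  c3: data parity 0, sent cp 0 → ok
Exactly one row (r0) and one column (c2) fail → the flipped bit is at their intersection.

row 0, column 2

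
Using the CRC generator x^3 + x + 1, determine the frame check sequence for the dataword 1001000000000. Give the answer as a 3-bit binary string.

101

Append 3 zeros: 1001000000000000. Divide by 1011 (XOR where the leading bit is 1):
  pos 0: 1001 XOR 1011 = 0010
  pos 2: 1000 XOR 1011 = 0011
  pos 4: 1100 XOR 1011 = 0111
  pos 5: 1110 XOR 1011 = 0101
  pos 6: 1010 XOR 1011 = 0001
  pos 9: 1000 XOR 1011 = 0011
  pos 11: 1100 XOR 1011 = 0111
  pos 12: 1110 XOR 1011 = 0101
Remainder (last 3 bits) = 101. This is the CRC / FCS.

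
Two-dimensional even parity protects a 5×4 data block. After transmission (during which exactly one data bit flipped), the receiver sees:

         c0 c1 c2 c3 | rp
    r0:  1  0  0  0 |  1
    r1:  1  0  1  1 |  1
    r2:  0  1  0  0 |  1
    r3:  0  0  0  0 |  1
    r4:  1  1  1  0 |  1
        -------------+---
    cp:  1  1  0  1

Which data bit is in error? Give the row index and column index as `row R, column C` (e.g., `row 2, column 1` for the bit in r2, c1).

row 3, column 1

Recompute each row's even parity and compare to rp:
  r0: data parity 1, sent rp 1 → ok
  r1: data parity 1, sent rp 1 → ok
  r2: data parity 1, sent rp 1 → ok
  r3: data parity 0, sent rp 1 → mismatch
  r4: data parity 1, sent rp 1 → ok
Recompute each column's even parity and compare to cp:
  c0: data parity 1, sent cp 1 → ok
  c1: data parity 0, sent cp 1 → mismatch
  c2: data parity 0, sent cp 0 → ok
  c3: data parity 1, sent cp 1 → ok
Exactly one row (r3) and one column (c1) fail → the flipped bit is at their intersection.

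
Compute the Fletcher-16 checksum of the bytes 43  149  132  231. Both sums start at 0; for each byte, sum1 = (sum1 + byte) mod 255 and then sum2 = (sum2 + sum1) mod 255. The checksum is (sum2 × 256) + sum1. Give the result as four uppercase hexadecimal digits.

Running sums (mod 255):
  after byte 0 (43): sum1=43, sum2=43
  after byte 1 (149): sum1=192, sum2=235
  after byte 2 (132): sum1=69, sum2=49
  after byte 3 (231): sum1=45, sum2=94
Checksum = sum2·256 + sum1 = 94·256 + 45 = 24109 = 0x5E2D.

5E2D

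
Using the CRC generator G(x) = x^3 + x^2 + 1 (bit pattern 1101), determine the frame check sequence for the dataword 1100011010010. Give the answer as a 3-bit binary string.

Append 3 zeros: 1100011010010000. Divide by 1101 (XOR where the leading bit is 1):
  pos 0: 1100 XOR 1101 = 0001
  pos 3: 1011 XOR 1101 = 0110
  pos 4: 1100 XOR 1101 = 0001
  pos 7: 1100 XOR 1101 = 0001
  pos 10: 1100 XOR 1101 = 0001
Remainder (last 3 bits) = 100. This is the CRC / FCS.

100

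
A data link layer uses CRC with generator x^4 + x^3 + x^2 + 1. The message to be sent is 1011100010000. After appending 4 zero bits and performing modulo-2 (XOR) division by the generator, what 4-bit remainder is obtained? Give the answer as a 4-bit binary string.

Append 4 zeros: 10111000100000000. Divide by 11101 (XOR where the leading bit is 1):
  pos 0: 10111 XOR 11101 = 01010
  pos 1: 10100 XOR 11101 = 01001
  pos 2: 10010 XOR 11101 = 01111
  pos 3: 11110 XOR 11101 = 00011
  pos 6: 11100 XOR 11101 = 00001
  pos 10: 10000 XOR 11101 = 01101
  pos 11: 11010 XOR 11101 = 00111
Remainder (last 4 bits) = 1110. This is the CRC / FCS.

1110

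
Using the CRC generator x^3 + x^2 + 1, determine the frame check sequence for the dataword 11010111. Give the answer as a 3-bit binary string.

001

Append 3 zeros: 11010111000. Divide by 1101 (XOR where the leading bit is 1):
  pos 0: 1101 XOR 1101 = 0000
  pos 5: 1110 XOR 1101 = 0011
  pos 7: 1100 XOR 1101 = 0001
Remainder (last 3 bits) = 001. This is the CRC / FCS.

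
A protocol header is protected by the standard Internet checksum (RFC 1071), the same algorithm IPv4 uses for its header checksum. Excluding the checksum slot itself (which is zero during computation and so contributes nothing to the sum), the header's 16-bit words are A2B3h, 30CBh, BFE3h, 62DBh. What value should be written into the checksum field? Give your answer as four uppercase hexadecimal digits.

09C2

One's-complement addition (fold any carry out of bit 15 back into bit 0):
  0xA2B3 + 0x30CB = 0x0D37E
  0xD37E + 0xBFE3 = 0x19361 → wrap carry → 0x9362
  0x9362 + 0x62DB = 0x0F63D
One's-complement sum = 0xF63D.
Checksum = ~0xF63D & 0xFFFF = 0x09C2.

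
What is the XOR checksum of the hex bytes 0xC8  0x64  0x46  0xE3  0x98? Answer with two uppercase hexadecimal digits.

XOR the bytes together:
  start with 0xC8
  0xC8 ⊕ 0x64 = 0xAC
  0xAC ⊕ 0x46 = 0xEA
  0xEA ⊕ 0xE3 = 0x09
  0x09 ⊕ 0x98 = 0x91

91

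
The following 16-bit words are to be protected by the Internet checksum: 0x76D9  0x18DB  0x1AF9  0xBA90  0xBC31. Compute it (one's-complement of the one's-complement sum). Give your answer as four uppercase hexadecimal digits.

One's-complement addition (fold any carry out of bit 15 back into bit 0):
  0x76D9 + 0x18DB = 0x08FB4
  0x8FB4 + 0x1AF9 = 0x0AAAD
  0xAAAD + 0xBA90 = 0x1653D → wrap carry → 0x653E
  0x653E + 0xBC31 = 0x1216F → wrap carry → 0x2170
One's-complement sum = 0x2170.
Checksum = ~0x2170 & 0xFFFF = 0xDE8F.

DE8F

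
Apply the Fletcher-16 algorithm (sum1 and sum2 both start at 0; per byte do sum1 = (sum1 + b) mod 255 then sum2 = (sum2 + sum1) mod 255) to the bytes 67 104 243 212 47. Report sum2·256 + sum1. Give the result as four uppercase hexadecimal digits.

Running sums (mod 255):
  after byte 0 (67): sum1=67, sum2=67
  after byte 1 (104): sum1=171, sum2=238
  after byte 2 (243): sum1=159, sum2=142
  after byte 3 (212): sum1=116, sum2=3
  after byte 4 (47): sum1=163, sum2=166
Checksum = sum2·256 + sum1 = 166·256 + 163 = 42659 = 0xA6A3.

A6A3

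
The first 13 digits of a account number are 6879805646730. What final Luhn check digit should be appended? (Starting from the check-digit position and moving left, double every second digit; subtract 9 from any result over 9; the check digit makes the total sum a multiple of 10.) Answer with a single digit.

Partial digits right→left: 0 3 7 6 4 6 5 0 8 9 7 8 6
Double every second digit counting from the check-digit position (so the 1st, 3rd, 5th, ... of the partial from the right).
  doubled (with −9 where >9): 0 5 8 1 7 5 3 → sum 29
  kept as-is: 3 6 6 0 9 8 → sum 32
Total = 29 + 32 = 61.
Check digit = (10 − (61 mod 10)) mod 10 = 9.

9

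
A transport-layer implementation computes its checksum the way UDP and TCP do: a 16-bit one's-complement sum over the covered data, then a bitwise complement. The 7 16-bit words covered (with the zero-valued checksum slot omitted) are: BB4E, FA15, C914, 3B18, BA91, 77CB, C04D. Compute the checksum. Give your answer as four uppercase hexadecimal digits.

53C3

One's-complement addition (fold any carry out of bit 15 back into bit 0):
  0xBB4E + 0xFA15 = 0x1B563 → wrap carry → 0xB564
  0xB564 + 0xC914 = 0x17E78 → wrap carry → 0x7E79
  0x7E79 + 0x3B18 = 0x0B991
  0xB991 + 0xBA91 = 0x17422 → wrap carry → 0x7423
  0x7423 + 0x77CB = 0x0EBEE
  0xEBEE + 0xC04D = 0x1AC3B → wrap carry → 0xAC3C
One's-complement sum = 0xAC3C.
Checksum = ~0xAC3C & 0xFFFF = 0x53C3.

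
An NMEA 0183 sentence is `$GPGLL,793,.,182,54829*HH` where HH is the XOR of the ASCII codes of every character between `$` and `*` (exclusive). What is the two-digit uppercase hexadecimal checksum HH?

XOR the ASCII codes of the payload characters:
  'G' = 0x47 → acc = 0x47
  'P' = 0x50 → acc = 0x17
  'G' = 0x47 → acc = 0x50
  'L' = 0x4C → acc = 0x1C
  'L' = 0x4C → acc = 0x50
  ',' = 0x2C → acc = 0x7C
  '7' = 0x37 → acc = 0x4B
  '9' = 0x39 → acc = 0x72
  '3' = 0x33 → acc = 0x41
  ',' = 0x2C → acc = 0x6D
  '.' = 0x2E → acc = 0x43
  ',' = 0x2C → acc = 0x6F
  '1' = 0x31 → acc = 0x5E
  '8' = 0x38 → acc = 0x66
  '2' = 0x32 → acc = 0x54
  ',' = 0x2C → acc = 0x78
  '5' = 0x35 → acc = 0x4D
  '4' = 0x34 → acc = 0x79
  '8' = 0x38 → acc = 0x41
  '2' = 0x32 → acc = 0x73
  '9' = 0x39 → acc = 0x4A
Checksum = 0x4A.

4A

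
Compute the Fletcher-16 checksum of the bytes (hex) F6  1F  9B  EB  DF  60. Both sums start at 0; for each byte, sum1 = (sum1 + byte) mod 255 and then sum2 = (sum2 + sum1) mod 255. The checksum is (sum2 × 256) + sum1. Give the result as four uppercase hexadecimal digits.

B7DD

Running sums (mod 255):
  after byte 0 (F6): sum1=246, sum2=246
  after byte 1 (1F): sum1=22, sum2=13
  after byte 2 (9B): sum1=177, sum2=190
  after byte 3 (EB): sum1=157, sum2=92
  after byte 4 (DF): sum1=125, sum2=217
  after byte 5 (60): sum1=221, sum2=183
Checksum = sum2·256 + sum1 = 183·256 + 221 = 47069 = 0xB7DD.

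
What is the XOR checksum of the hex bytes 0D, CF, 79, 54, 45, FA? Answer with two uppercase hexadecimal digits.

XOR the bytes together:
  start with 0x0D
  0x0D ⊕ 0xCF = 0xC2
  0xC2 ⊕ 0x79 = 0xBB
  0xBB ⊕ 0x54 = 0xEF
  0xEF ⊕ 0x45 = 0xAA
  0xAA ⊕ 0xFA = 0x50

50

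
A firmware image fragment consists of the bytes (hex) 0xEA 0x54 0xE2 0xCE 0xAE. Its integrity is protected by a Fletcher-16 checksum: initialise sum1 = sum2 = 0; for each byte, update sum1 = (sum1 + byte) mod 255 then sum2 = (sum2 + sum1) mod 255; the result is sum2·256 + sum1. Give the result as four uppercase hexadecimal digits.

DC9F

Running sums (mod 255):
  after byte 0 (0xEA): sum1=234, sum2=234
  after byte 1 (0x54): sum1=63, sum2=42
  after byte 2 (0xE2): sum1=34, sum2=76
  after byte 3 (0xCE): sum1=240, sum2=61
  after byte 4 (0xAE): sum1=159, sum2=220
Checksum = sum2·256 + sum1 = 220·256 + 159 = 56479 = 0xDC9F.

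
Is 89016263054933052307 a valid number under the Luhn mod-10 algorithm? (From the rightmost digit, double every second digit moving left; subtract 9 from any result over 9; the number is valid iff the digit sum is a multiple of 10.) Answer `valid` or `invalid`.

invalid

From the right, keep odd positions and double even positions (subtract 9 from any doubled value over 9):
  doubled (positions 2,4,...): 0 4 0 6 8 0 3 3 0 7 → sum 31
  kept (positions 1,3,...): 7 3 5 3 9 5 3 2 1 9 → sum 47
Total = 78.
78 mod 10 = 8, so the number is invalid.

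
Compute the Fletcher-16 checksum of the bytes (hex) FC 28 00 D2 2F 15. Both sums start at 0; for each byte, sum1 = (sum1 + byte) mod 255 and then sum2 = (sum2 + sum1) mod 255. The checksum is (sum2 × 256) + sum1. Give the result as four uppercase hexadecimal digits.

Running sums (mod 255):
  after byte 0 (FC): sum1=252, sum2=252
  after byte 1 (28): sum1=37, sum2=34
  after byte 2 (00): sum1=37, sum2=71
  after byte 3 (D2): sum1=247, sum2=63
  after byte 4 (2F): sum1=39, sum2=102
  after byte 5 (15): sum1=60, sum2=162
Checksum = sum2·256 + sum1 = 162·256 + 60 = 41532 = 0xA23C.

A23C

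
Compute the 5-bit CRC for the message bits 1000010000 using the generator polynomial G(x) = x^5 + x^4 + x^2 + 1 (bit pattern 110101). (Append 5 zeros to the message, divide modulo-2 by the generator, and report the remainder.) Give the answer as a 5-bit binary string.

00011

Append 5 zeros: 100001000000000. Divide by 110101 (XOR where the leading bit is 1):
  pos 0: 100001 XOR 110101 = 010100
  pos 1: 101000 XOR 110101 = 011101
  pos 2: 111010 XOR 110101 = 001111
  pos 4: 111100 XOR 110101 = 001001
  pos 6: 100100 XOR 110101 = 010001
  pos 7: 100010 XOR 110101 = 010111
  pos 8: 101110 XOR 110101 = 011011
  pos 9: 110110 XOR 110101 = 000011
Remainder (last 5 bits) = 00011. This is the CRC / FCS.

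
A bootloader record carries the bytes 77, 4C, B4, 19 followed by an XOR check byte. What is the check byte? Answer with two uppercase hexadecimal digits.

XOR the bytes together:
  start with 0x77
  0x77 ⊕ 0x4C = 0x3B
  0x3B ⊕ 0xB4 = 0x8F
  0x8F ⊕ 0x19 = 0x96

96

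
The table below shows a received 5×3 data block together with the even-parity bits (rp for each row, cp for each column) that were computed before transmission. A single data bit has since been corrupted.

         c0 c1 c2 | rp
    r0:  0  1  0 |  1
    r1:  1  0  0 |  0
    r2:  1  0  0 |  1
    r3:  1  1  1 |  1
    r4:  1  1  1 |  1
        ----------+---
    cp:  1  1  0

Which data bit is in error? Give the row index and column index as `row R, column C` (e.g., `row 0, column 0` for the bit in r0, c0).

row 1, column 0

Recompute each row's even parity and compare to rp:
  r0: data parity 1, sent rp 1 → ok
  r1: data parity 1, sent rp 0 → mismatch
  r2: data parity 1, sent rp 1 → ok
  r3: data parity 1, sent rp 1 → ok
  r4: data parity 1, sent rp 1 → ok
Recompute each column's even parity and compare to cp:
  c0: data parity 0, sent cp 1 → mismatch
  c1: data parity 1, sent cp 1 → ok
  c2: data parity 0, sent cp 0 → ok
Exactly one row (r1) and one column (c0) fail → the flipped bit is at their intersection.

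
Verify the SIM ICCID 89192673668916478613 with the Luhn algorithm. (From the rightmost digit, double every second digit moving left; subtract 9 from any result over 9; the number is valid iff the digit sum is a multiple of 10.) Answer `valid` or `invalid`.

invalid

From the right, keep odd positions and double even positions (subtract 9 from any doubled value over 9):
  doubled (positions 2,4,...): 2 7 8 2 7 3 5 4 2 7 → sum 47
  kept (positions 1,3,...): 3 6 7 6 9 6 3 6 9 9 → sum 64
Total = 111.
111 mod 10 = 1, so the number is invalid.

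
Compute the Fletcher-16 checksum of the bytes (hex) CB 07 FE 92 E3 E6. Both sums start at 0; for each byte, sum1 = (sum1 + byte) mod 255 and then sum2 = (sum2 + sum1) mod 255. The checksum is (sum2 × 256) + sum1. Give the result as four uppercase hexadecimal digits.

4C2F

Running sums (mod 255):
  after byte 0 (CB): sum1=203, sum2=203
  after byte 1 (07): sum1=210, sum2=158
  after byte 2 (FE): sum1=209, sum2=112
  after byte 3 (92): sum1=100, sum2=212
  after byte 4 (E3): sum1=72, sum2=29
  after byte 5 (E6): sum1=47, sum2=76
Checksum = sum2·256 + sum1 = 76·256 + 47 = 19503 = 0x4C2F.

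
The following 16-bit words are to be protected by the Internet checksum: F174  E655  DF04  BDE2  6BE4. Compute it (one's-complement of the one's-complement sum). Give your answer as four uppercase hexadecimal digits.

One's-complement addition (fold any carry out of bit 15 back into bit 0):
  0xF174 + 0xE655 = 0x1D7C9 → wrap carry → 0xD7CA
  0xD7CA + 0xDF04 = 0x1B6CE → wrap carry → 0xB6CF
  0xB6CF + 0xBDE2 = 0x174B1 → wrap carry → 0x74B2
  0x74B2 + 0x6BE4 = 0x0E096
One's-complement sum = 0xE096.
Checksum = ~0xE096 & 0xFFFF = 0x1F69.

1F69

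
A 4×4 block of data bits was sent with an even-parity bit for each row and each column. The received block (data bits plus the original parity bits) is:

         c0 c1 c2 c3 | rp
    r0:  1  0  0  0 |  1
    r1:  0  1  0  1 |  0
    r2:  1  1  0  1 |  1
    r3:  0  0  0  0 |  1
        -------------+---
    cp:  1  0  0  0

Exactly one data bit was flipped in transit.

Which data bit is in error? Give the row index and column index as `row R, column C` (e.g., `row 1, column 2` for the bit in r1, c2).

row 3, column 0

Recompute each row's even parity and compare to rp:
  r0: data parity 1, sent rp 1 → ok
  r1: data parity 0, sent rp 0 → ok
  r2: data parity 1, sent rp 1 → ok
  r3: data parity 0, sent rp 1 → mismatch
Recompute each column's even parity and compare to cp:
  c0: data parity 0, sent cp 1 → mismatch
  c1: data parity 0, sent cp 0 → ok
  c2: data parity 0, sent cp 0 → ok
  c3: data parity 0, sent cp 0 → ok
Exactly one row (r3) and one column (c0) fail → the flipped bit is at their intersection.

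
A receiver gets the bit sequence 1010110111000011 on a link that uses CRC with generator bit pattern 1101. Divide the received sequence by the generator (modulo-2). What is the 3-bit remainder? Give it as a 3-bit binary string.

000

Modulo-2 division of 1010110111000011 by 1101:
  pos 0: 1010 XOR 1101 = 0111
  pos 1: 1111 XOR 1101 = 0010
  pos 3: 1010 XOR 1101 = 0111
  pos 4: 1111 XOR 1101 = 0010
  pos 6: 1011 XOR 1101 = 0110
  pos 7: 1100 XOR 1101 = 0001
  pos 10: 1000 XOR 1101 = 0101
  pos 11: 1011 XOR 1101 = 0110
  pos 12: 1101 XOR 1101 = 0000
Remainder = 000 (zero — the frame passes the CRC check).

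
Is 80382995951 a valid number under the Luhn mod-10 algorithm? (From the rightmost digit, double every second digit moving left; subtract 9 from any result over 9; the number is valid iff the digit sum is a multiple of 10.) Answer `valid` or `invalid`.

valid

From the right, keep odd positions and double even positions (subtract 9 from any doubled value over 9):
  doubled (positions 2,4,...): 1 1 9 7 0 → sum 18
  kept (positions 1,3,...): 1 9 9 2 3 8 → sum 32
Total = 50.
50 mod 10 = 0, so the number is valid.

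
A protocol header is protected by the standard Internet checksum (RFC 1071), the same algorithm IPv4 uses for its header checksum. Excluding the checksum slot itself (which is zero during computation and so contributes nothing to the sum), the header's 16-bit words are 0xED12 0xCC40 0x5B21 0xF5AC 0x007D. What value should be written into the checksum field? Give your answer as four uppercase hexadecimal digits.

One's-complement addition (fold any carry out of bit 15 back into bit 0):
  0xED12 + 0xCC40 = 0x1B952 → wrap carry → 0xB953
  0xB953 + 0x5B21 = 0x11474 → wrap carry → 0x1475
  0x1475 + 0xF5AC = 0x10A21 → wrap carry → 0x0A22
  0x0A22 + 0x007D = 0x00A9F
One's-complement sum = 0x0A9F.
Checksum = ~0x0A9F & 0xFFFF = 0xF560.

F560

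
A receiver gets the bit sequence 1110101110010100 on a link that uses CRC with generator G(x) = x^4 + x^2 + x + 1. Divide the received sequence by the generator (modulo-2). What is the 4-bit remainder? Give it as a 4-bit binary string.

Modulo-2 division of 1110101110010100 by 10111:
  pos 0: 11101 XOR 10111 = 01010
  pos 1: 10100 XOR 10111 = 00011
  pos 4: 11111 XOR 10111 = 01000
  pos 5: 10000 XOR 10111 = 00111
  pos 7: 11101 XOR 10111 = 01010
  pos 8: 10100 XOR 10111 = 00011
  pos 11: 11100 XOR 10111 = 01011
Remainder = 1011 (nonzero — an error is detected).

1011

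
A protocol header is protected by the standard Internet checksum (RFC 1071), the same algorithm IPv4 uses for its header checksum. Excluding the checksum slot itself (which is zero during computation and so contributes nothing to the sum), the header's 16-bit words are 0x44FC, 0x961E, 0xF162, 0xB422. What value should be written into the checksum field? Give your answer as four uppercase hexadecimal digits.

7F5F

One's-complement addition (fold any carry out of bit 15 back into bit 0):
  0x44FC + 0x961E = 0x0DB1A
  0xDB1A + 0xF162 = 0x1CC7C → wrap carry → 0xCC7D
  0xCC7D + 0xB422 = 0x1809F → wrap carry → 0x80A0
One's-complement sum = 0x80A0.
Checksum = ~0x80A0 & 0xFFFF = 0x7F5F.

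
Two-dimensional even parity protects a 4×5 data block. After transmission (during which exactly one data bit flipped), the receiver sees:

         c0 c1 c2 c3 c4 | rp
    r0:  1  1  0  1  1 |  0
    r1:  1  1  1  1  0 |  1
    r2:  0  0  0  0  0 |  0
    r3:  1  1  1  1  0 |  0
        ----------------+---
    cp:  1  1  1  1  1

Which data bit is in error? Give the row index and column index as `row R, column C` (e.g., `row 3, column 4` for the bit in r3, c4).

row 1, column 2

Recompute each row's even parity and compare to rp:
  r0: data parity 0, sent rp 0 → ok
  r1: data parity 0, sent rp 1 → mismatch
  r2: data parity 0, sent rp 0 → ok
  r3: data parity 0, sent rp 0 → ok
Recompute each column's even parity and compare to cp:
  c0: data parity 1, sent cp 1 → ok
  c1: data parity 1, sent cp 1 → ok
  c2: data parity 0, sent cp 1 → mismatch
  c3: data parity 1, sent cp 1 → ok
  c4: data parity 1, sent cp 1 → ok
Exactly one row (r1) and one column (c2) fail → the flipped bit is at their intersection.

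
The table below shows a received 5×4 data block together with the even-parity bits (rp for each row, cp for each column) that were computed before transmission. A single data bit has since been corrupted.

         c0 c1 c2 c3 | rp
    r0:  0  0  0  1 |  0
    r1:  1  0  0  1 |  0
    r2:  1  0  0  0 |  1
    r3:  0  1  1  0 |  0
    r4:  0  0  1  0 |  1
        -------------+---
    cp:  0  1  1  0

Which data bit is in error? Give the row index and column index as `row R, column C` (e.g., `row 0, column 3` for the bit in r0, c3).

Recompute each row's even parity and compare to rp:
  r0: data parity 1, sent rp 0 → mismatch
  r1: data parity 0, sent rp 0 → ok
  r2: data parity 1, sent rp 1 → ok
  r3: data parity 0, sent rp 0 → ok
  r4: data parity 1, sent rp 1 → ok
Recompute each column's even parity and compare to cp:
  c0: data parity 0, sent cp 0 → ok
  c1: data parity 1, sent cp 1 → ok
  c2: data parity 0, sent cp 1 → mismatch
  c3: data parity 0, sent cp 0 → ok
Exactly one row (r0) and one column (c2) fail → the flipped bit is at their intersection.

row 0, column 2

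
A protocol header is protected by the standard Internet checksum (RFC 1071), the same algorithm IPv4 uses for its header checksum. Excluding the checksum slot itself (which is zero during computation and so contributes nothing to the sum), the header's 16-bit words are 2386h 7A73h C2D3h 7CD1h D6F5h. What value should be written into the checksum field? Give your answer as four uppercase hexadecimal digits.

One's-complement addition (fold any carry out of bit 15 back into bit 0):
  0x2386 + 0x7A73 = 0x09DF9
  0x9DF9 + 0xC2D3 = 0x160CC → wrap carry → 0x60CD
  0x60CD + 0x7CD1 = 0x0DD9E
  0xDD9E + 0xD6F5 = 0x1B493 → wrap carry → 0xB494
One's-complement sum = 0xB494.
Checksum = ~0xB494 & 0xFFFF = 0x4B6B.

4B6B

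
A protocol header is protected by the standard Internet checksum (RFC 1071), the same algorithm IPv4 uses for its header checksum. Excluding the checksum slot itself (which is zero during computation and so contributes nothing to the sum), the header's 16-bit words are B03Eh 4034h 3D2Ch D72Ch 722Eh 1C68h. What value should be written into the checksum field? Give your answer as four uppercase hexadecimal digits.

One's-complement addition (fold any carry out of bit 15 back into bit 0):
  0xB03E + 0x4034 = 0x0F072
  0xF072 + 0x3D2C = 0x12D9E → wrap carry → 0x2D9F
  0x2D9F + 0xD72C = 0x104CB → wrap carry → 0x04CC
  0x04CC + 0x722E = 0x076FA
  0x76FA + 0x1C68 = 0x09362
One's-complement sum = 0x9362.
Checksum = ~0x9362 & 0xFFFF = 0x6C9D.

6C9D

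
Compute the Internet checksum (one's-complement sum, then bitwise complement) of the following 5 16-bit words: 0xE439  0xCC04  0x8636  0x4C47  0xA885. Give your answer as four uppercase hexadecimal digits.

D4BD

One's-complement addition (fold any carry out of bit 15 back into bit 0):
  0xE439 + 0xCC04 = 0x1B03D → wrap carry → 0xB03E
  0xB03E + 0x8636 = 0x13674 → wrap carry → 0x3675
  0x3675 + 0x4C47 = 0x082BC
  0x82BC + 0xA885 = 0x12B41 → wrap carry → 0x2B42
One's-complement sum = 0x2B42.
Checksum = ~0x2B42 & 0xFFFF = 0xD4BD.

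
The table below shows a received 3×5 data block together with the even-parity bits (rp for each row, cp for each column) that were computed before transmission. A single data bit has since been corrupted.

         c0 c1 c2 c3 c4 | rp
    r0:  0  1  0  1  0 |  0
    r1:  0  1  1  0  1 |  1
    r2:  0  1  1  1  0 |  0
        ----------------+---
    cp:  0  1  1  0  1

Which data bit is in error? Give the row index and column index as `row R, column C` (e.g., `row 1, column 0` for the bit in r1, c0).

Recompute each row's even parity and compare to rp:
  r0: data parity 0, sent rp 0 → ok
  r1: data parity 1, sent rp 1 → ok
  r2: data parity 1, sent rp 0 → mismatch
Recompute each column's even parity and compare to cp:
  c0: data parity 0, sent cp 0 → ok
  c1: data parity 1, sent cp 1 → ok
  c2: data parity 0, sent cp 1 → mismatch
  c3: data parity 0, sent cp 0 → ok
  c4: data parity 1, sent cp 1 → ok
Exactly one row (r2) and one column (c2) fail → the flipped bit is at their intersection.

row 2, column 2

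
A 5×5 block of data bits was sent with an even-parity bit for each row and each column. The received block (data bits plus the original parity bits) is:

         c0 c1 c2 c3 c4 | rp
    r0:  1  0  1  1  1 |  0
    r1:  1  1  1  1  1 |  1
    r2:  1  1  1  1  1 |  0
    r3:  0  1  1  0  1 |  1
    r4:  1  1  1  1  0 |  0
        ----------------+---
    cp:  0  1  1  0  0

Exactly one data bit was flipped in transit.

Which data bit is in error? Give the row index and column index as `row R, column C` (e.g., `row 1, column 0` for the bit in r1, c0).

Recompute each row's even parity and compare to rp:
  r0: data parity 0, sent rp 0 → ok
  r1: data parity 1, sent rp 1 → ok
  r2: data parity 1, sent rp 0 → mismatch
  r3: data parity 1, sent rp 1 → ok
  r4: data parity 0, sent rp 0 → ok
Recompute each column's even parity and compare to cp:
  c0: data parity 0, sent cp 0 → ok
  c1: data parity 0, sent cp 1 → mismatch
  c2: data parity 1, sent cp 1 → ok
  c3: data parity 0, sent cp 0 → ok
  c4: data parity 0, sent cp 0 → ok
Exactly one row (r2) and one column (c1) fail → the flipped bit is at their intersection.

row 2, column 1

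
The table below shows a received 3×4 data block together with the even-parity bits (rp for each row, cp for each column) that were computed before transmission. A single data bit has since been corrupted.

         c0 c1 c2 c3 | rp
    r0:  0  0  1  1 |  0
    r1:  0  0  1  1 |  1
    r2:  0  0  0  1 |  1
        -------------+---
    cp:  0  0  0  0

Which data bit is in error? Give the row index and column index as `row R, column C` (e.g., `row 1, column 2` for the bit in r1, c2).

Recompute each row's even parity and compare to rp:
  r0: data parity 0, sent rp 0 → ok
  r1: data parity 0, sent rp 1 → mismatch
  r2: data parity 1, sent rp 1 → ok
Recompute each column's even parity and compare to cp:
  c0: data parity 0, sent cp 0 → ok
  c1: data parity 0, sent cp 0 → ok
  c2: data parity 0, sent cp 0 → ok
  c3: data parity 1, sent cp 0 → mismatch
Exactly one row (r1) and one column (c3) fail → the flipped bit is at their intersection.

row 1, column 3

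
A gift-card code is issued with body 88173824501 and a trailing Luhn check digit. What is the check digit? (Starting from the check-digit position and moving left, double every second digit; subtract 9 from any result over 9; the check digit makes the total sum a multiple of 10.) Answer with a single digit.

1

Partial digits right→left: 1 0 5 4 2 8 3 7 1 8 8
Double every second digit counting from the check-digit position (so the 1st, 3rd, 5th, ... of the partial from the right).
  doubled (with −9 where >9): 2 1 4 6 2 7 → sum 22
  kept as-is: 0 4 8 7 8 → sum 27
Total = 22 + 27 = 49.
Check digit = (10 − (49 mod 10)) mod 10 = 1.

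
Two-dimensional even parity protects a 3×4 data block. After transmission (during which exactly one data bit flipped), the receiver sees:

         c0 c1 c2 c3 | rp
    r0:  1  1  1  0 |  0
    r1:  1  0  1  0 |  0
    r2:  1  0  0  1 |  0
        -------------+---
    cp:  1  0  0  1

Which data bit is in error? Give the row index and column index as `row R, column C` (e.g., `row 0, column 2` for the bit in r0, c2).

row 0, column 1

Recompute each row's even parity and compare to rp:
  r0: data parity 1, sent rp 0 → mismatch
  r1: data parity 0, sent rp 0 → ok
  r2: data parity 0, sent rp 0 → ok
Recompute each column's even parity and compare to cp:
  c0: data parity 1, sent cp 1 → ok
  c1: data parity 1, sent cp 0 → mismatch
  c2: data parity 0, sent cp 0 → ok
  c3: data parity 1, sent cp 1 → ok
Exactly one row (r0) and one column (c1) fail → the flipped bit is at their intersection.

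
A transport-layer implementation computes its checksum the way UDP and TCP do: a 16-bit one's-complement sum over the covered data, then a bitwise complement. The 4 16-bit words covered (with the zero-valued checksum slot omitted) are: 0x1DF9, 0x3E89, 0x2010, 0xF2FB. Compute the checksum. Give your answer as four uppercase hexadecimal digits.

9071

One's-complement addition (fold any carry out of bit 15 back into bit 0):
  0x1DF9 + 0x3E89 = 0x05C82
  0x5C82 + 0x2010 = 0x07C92
  0x7C92 + 0xF2FB = 0x16F8D → wrap carry → 0x6F8E
One's-complement sum = 0x6F8E.
Checksum = ~0x6F8E & 0xFFFF = 0x9071.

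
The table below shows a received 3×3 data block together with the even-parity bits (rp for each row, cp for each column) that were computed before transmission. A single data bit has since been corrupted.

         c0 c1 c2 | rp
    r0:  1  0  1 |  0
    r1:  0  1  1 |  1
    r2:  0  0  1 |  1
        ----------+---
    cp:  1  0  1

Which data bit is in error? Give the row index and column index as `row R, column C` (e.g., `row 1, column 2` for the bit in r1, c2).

row 1, column 1

Recompute each row's even parity and compare to rp:
  r0: data parity 0, sent rp 0 → ok
  r1: data parity 0, sent rp 1 → mismatch
  r2: data parity 1, sent rp 1 → ok
Recompute each column's even parity and compare to cp:
  c0: data parity 1, sent cp 1 → ok
  c1: data parity 1, sent cp 0 → mismatch
  c2: data parity 1, sent cp 1 → ok
Exactly one row (r1) and one column (c1) fail → the flipped bit is at their intersection.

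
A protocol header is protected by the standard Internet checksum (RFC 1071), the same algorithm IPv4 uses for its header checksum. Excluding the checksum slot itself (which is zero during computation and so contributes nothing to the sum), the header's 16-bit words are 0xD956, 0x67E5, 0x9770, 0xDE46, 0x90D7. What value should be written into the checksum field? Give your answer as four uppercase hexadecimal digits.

B834

One's-complement addition (fold any carry out of bit 15 back into bit 0):
  0xD956 + 0x67E5 = 0x1413B → wrap carry → 0x413C
  0x413C + 0x9770 = 0x0D8AC
  0xD8AC + 0xDE46 = 0x1B6F2 → wrap carry → 0xB6F3
  0xB6F3 + 0x90D7 = 0x147CA → wrap carry → 0x47CB
One's-complement sum = 0x47CB.
Checksum = ~0x47CB & 0xFFFF = 0xB834.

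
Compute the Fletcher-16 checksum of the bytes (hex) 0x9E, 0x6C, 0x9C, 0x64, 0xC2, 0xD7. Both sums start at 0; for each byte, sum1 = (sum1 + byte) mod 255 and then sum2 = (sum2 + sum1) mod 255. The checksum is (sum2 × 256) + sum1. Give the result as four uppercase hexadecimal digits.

Running sums (mod 255):
  after byte 0 (0x9E): sum1=158, sum2=158
  after byte 1 (0x6C): sum1=11, sum2=169
  after byte 2 (0x9C): sum1=167, sum2=81
  after byte 3 (0x64): sum1=12, sum2=93
  after byte 4 (0xC2): sum1=206, sum2=44
  after byte 5 (0xD7): sum1=166, sum2=210
Checksum = sum2·256 + sum1 = 210·256 + 166 = 53926 = 0xD2A6.

D2A6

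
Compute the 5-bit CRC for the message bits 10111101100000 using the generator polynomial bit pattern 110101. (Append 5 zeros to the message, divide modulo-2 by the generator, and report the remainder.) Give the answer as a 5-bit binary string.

Append 5 zeros: 1011110110000000000. Divide by 110101 (XOR where the leading bit is 1):
  pos 0: 101111 XOR 110101 = 011010
  pos 1: 110100 XOR 110101 = 000001
  pos 6: 111000 XOR 110101 = 001101
  pos 8: 110100 XOR 110101 = 000001
  pos 13: 100000 XOR 110101 = 010101
Remainder (last 5 bits) = 10101. This is the CRC / FCS.

10101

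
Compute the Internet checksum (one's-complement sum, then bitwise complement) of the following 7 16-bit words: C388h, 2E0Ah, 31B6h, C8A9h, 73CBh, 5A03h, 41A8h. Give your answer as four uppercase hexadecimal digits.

0496

One's-complement addition (fold any carry out of bit 15 back into bit 0):
  0xC388 + 0x2E0A = 0x0F192
  0xF192 + 0x31B6 = 0x12348 → wrap carry → 0x2349
  0x2349 + 0xC8A9 = 0x0EBF2
  0xEBF2 + 0x73CB = 0x15FBD → wrap carry → 0x5FBE
  0x5FBE + 0x5A03 = 0x0B9C1
  0xB9C1 + 0x41A8 = 0x0FB69
One's-complement sum = 0xFB69.
Checksum = ~0xFB69 & 0xFFFF = 0x0496.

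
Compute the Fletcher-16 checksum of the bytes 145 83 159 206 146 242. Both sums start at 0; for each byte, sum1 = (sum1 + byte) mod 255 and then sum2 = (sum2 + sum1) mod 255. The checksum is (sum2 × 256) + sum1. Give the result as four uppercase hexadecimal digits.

0DD8

Running sums (mod 255):
  after byte 0 (145): sum1=145, sum2=145
  after byte 1 (83): sum1=228, sum2=118
  after byte 2 (159): sum1=132, sum2=250
  after byte 3 (206): sum1=83, sum2=78
  after byte 4 (146): sum1=229, sum2=52
  after byte 5 (242): sum1=216, sum2=13
Checksum = sum2·256 + sum1 = 13·256 + 216 = 3544 = 0x0DD8.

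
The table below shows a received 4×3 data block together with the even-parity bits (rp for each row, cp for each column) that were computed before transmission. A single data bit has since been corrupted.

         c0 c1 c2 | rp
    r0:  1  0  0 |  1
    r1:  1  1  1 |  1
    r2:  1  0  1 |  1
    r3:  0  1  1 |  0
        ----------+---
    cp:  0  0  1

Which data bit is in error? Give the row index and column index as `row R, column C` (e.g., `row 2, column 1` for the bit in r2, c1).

Recompute each row's even parity and compare to rp:
  r0: data parity 1, sent rp 1 → ok
  r1: data parity 1, sent rp 1 → ok
  r2: data parity 0, sent rp 1 → mismatch
  r3: data parity 0, sent rp 0 → ok
Recompute each column's even parity and compare to cp:
  c0: data parity 1, sent cp 0 → mismatch
  c1: data parity 0, sent cp 0 → ok
  c2: data parity 1, sent cp 1 → ok
Exactly one row (r2) and one column (c0) fail → the flipped bit is at their intersection.

row 2, column 0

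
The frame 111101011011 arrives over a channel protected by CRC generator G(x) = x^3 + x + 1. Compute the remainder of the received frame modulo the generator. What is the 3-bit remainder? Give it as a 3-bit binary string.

000

Modulo-2 division of 111101011011 by 1011:
  pos 0: 1111 XOR 1011 = 0100
  pos 1: 1000 XOR 1011 = 0011
  pos 3: 1110 XOR 1011 = 0101
  pos 4: 1011 XOR 1011 = 0000
  pos 8: 1011 XOR 1011 = 0000
Remainder = 000 (zero — the frame passes the CRC check).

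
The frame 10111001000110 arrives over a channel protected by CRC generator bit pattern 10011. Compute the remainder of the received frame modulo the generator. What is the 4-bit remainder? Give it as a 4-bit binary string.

0100

Modulo-2 division of 10111001000110 by 10011:
  pos 0: 10111 XOR 10011 = 00100
  pos 2: 10000 XOR 10011 = 00011
  pos 5: 11100 XOR 10011 = 01111
  pos 6: 11110 XOR 10011 = 01101
  pos 7: 11011 XOR 10011 = 01000
  pos 8: 10001 XOR 10011 = 00010
Remainder = 0100 (nonzero — an error is detected).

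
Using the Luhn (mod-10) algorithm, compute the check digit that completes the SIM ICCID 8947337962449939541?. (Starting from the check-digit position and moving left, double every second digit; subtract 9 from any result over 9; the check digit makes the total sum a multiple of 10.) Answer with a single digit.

9

Partial digits right→left: 1 4 5 9 3 9 9 4 4 2 6 9 7 3 3 7 4 9 8
Double every second digit counting from the check-digit position (so the 1st, 3rd, 5th, ... of the partial from the right).
  doubled (with −9 where >9): 2 1 6 9 8 3 5 6 8 7 → sum 55
  kept as-is: 4 9 9 4 2 9 3 7 9 → sum 56
Total = 55 + 56 = 111.
Check digit = (10 − (111 mod 10)) mod 10 = 9.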